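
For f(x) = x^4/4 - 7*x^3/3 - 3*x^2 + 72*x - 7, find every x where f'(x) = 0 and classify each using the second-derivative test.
f'(x) = x^3 - 7*x^2 - 6*x + 72

Solve f'(x) = 0:
  Factor: x^3 - 7*x^2 - 6*x + 72 = (x - 6)*(x - 4)*(x + 3) = 0.
  ⇒ x = -3, 4, 6

f''(x) = 3*x^2 - 14*x - 6
Second-derivative test at each critical point:
  f''(-3) = 63 > 0 → local minimum
  f''(4) = -14 < 0 → local maximum
  f''(6) = 18 > 0 → local minimum

Critical points: x = -3 (local minimum); x = 4 (local maximum); x = 6 (local minimum)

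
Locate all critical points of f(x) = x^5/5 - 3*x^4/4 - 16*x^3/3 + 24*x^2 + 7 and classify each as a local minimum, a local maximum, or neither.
f'(x) = x*(x^3 - 3*x^2 - 16*x + 48)

Solve f'(x) = 0:
  Factor: x^4 - 3*x^3 - 16*x^2 + 48*x = x*(x - 4)*(x - 3)*(x + 4) = 0.
  ⇒ x = -4, 0, 3, 4

f''(x) = 4*x^3 - 9*x^2 - 32*x + 48
Second-derivative test at each critical point:
  f''(-4) = -224 < 0 → local maximum
  f''(0) = 48 > 0 → local minimum
  f''(3) = -21 < 0 → local maximum
  f''(4) = 32 > 0 → local minimum

Critical points: x = -4 (local maximum); x = 0 (local minimum); x = 3 (local maximum); x = 4 (local minimum)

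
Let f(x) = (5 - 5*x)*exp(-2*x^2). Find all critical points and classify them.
f'(x) = 5*(4*x*(x - 1) - 1)*exp(-2*x^2)

Solve f'(x) = 0:
  f'(x) = (20*x^2 - 20*x - 5)·exp(-2*x^2) and exp(-2*x^2) > 0 for every x, so f'(x) = 0 ⇔ 20*x^2 - 20*x - 5 = 0.
  Factor: 20*x^2 - 20*x - 5 = 5*(4*x^2 - 4*x - 1); 4*x^2 - 4*x - 1 = 0 has no rational roots; quadratic formula: x = (4 ± √32)/8.
  ⇒ x = 1/2 - sqrt(2)/2 ≈ -0.2071, 1/2 + sqrt(2)/2 ≈ 1.2071

f''(x) = 20*(4*x^2*(1 - x) + 3*x - 1)*exp(-2*x^2)
Second-derivative test at each critical point:
  f''(-0.2071) = -25.9590 < 0 → local maximum
  f''(1.2071) = 1.5343 > 0 → local minimum

Critical points: x = 1/2 - sqrt(2)/2 ≈ -0.2071 (local maximum); x = 1/2 + sqrt(2)/2 ≈ 1.2071 (local minimum)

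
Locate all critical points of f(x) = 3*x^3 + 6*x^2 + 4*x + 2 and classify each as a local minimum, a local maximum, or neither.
f'(x) = 9*x^2 + 12*x + 4

Solve f'(x) = 0:
  Factor: 9*x^2 + 12*x + 4 = (3*x + 2)^2 = 0.
  ⇒ x = -2/3

f''(x) = 18*x + 12
Second-derivative test at each critical point:
  f''(-2/3) = 0, so the second-derivative test is inconclusive; use the first-derivative test: f'(-11/12) = 0.5625, f'(-5/12) = 0.5625 — f' is positive on both sides (no sign change) → neither a local maximum nor a local minimum

Critical points: x = -2/3 (neither)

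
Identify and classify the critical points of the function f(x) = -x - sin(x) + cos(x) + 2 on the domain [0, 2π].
f'(x) = -sqrt(2)*sin(x + pi/4) - 1

Solve f'(x) = 0 on [0, 2π]:
  f'(x) = 0 ⇔ -sin(x) - cos(x) = 1. Write the left side as R·cos(x + φ) with R = √((-1)² + 1²) = sqrt(2), cos φ = -sqrt(2)/2, sin φ = sqrt(2)/2; then cos(x + φ) = sqrt(2)/2. Solve for x and keep the solutions lying in [0, 2π].
  ⇒ x = pi ≈ 3.1416, 3*pi/2 ≈ 4.7124

f''(x) = sin(x) - cos(x)
Second-derivative test at each critical point:
  f''(3.1416) = 1 > 0 → local minimum
  f''(4.7124) = -1 < 0 → local maximum

Critical points: x = pi ≈ 3.1416 (local minimum); x = 3*pi/2 ≈ 4.7124 (local maximum)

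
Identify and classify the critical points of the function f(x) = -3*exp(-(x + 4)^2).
f'(x) = 6*(x + 4)*exp(-(x + 4)^2)

Solve f'(x) = 0:
  f'(x) = (6*x + 24)·exp(-(x + 4)^2) and exp(-(x + 4)^2) > 0 for every x, so f'(x) = 0 ⇔ 6*x + 24 = 0.
  Factor: 6*x + 24 = 6*(x + 4) = 0.
  ⇒ x = -4

f''(x) = 6*(1 - 2*(x + 4)^2)*exp(-(x + 4)^2)
Second-derivative test at each critical point:
  f''(-4) = 6 > 0 → local minimum

Critical points: x = -4 (local minimum)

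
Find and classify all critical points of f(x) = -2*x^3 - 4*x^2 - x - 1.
f'(x) = -6*x^2 - 8*x - 1

Solve f'(x) = 0:
  6*x^2 + 8*x + 1 = 0 has no rational roots; quadratic formula: x = (-8 ± √40)/12.
  ⇒ x = -2/3 - sqrt(10)/6 ≈ -1.1937, -2/3 + sqrt(10)/6 ≈ -0.1396

f''(x) = -12*x - 8
Second-derivative test at each critical point:
  f''(-1.1937) = 6.3246 > 0 → local minimum
  f''(-0.1396) = -6.3246 < 0 → local maximum

Critical points: x = -2/3 - sqrt(10)/6 ≈ -1.1937 (local minimum); x = -2/3 + sqrt(10)/6 ≈ -0.1396 (local maximum)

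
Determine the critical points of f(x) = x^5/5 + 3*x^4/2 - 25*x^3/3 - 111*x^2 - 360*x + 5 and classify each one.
f'(x) = x^4 + 6*x^3 - 25*x^2 - 222*x - 360

Solve f'(x) = 0:
  Factor: x^4 + 6*x^3 - 25*x^2 - 222*x - 360 = (x - 6)*(x + 3)*(x + 4)*(x + 5) = 0.
  ⇒ x = -5, -4, -3, 6

f''(x) = 4*x^3 + 18*x^2 - 50*x - 222
Second-derivative test at each critical point:
  f''(-5) = -22 < 0 → local maximum
  f''(-4) = 10 > 0 → local minimum
  f''(-3) = -18 < 0 → local maximum
  f''(6) = 990 > 0 → local minimum

Critical points: x = -5 (local maximum); x = -4 (local minimum); x = -3 (local maximum); x = 6 (local minimum)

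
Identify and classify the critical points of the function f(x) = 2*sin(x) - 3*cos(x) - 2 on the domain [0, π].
f'(x) = 3*sin(x) + 2*cos(x)

Solve f'(x) = 0 on [0, π]:
  f'(x) = 0 ⇔ 2*cos(x) = -3*sin(x) ⇔ tan(x) = -2/3, i.e. x = arctan(-2/3) + nπ; keep the solutions lying in [0, π].
  ⇒ x = pi - atan(2/3) ≈ 2.5536

f''(x) = -2*sin(x) + 3*cos(x)
Second-derivative test at each critical point:
  f''(2.5536) = -3.6056 < 0 → local maximum

Critical points: x = pi - atan(2/3) ≈ 2.5536 (local maximum)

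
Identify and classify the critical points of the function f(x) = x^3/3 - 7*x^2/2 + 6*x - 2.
f'(x) = x^2 - 7*x + 6

Solve f'(x) = 0:
  Factor: x^2 - 7*x + 6 = (x - 6)*(x - 1) = 0.
  ⇒ x = 1, 6

f''(x) = 2*x - 7
Second-derivative test at each critical point:
  f''(1) = -5 < 0 → local maximum
  f''(6) = 5 > 0 → local minimum

Critical points: x = 1 (local maximum); x = 6 (local minimum)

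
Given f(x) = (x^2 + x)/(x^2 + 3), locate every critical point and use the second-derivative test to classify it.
f'(x) = (-x^2 + 6*x + 3)/(x^4 + 6*x^2 + 9)

Solve f'(x) = 0:
  f'(x) = -(x^2 - 6*x - 3)/(x^2 + 3)^2; the denominator is positive wherever f is defined, so f'(x) = 0 ⇔ -x^2 + 6*x + 3 = 0.
  x^2 - 6*x - 3 = 0 has no rational roots; quadratic formula: x = (6 ± √48)/2.
  ⇒ x = 3 - 2*sqrt(3) ≈ -0.4641, 3 + 2*sqrt(3) ≈ 6.4641

f''(x) = 2*(x^3 - 9*x^2 - 9*x + 9)/(x^6 + 9*x^4 + 27*x^2 + 27)
Second-derivative test at each critical point:
  f''(-0.4641) = 0.6701 > 0 → local minimum
  f''(6.4641) = -0.0035 < 0 → local maximum

Critical points: x = 3 - 2*sqrt(3) ≈ -0.4641 (local minimum); x = 3 + 2*sqrt(3) ≈ 6.4641 (local maximum)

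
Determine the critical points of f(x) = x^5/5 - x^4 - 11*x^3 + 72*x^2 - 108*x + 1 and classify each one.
f'(x) = x^4 - 4*x^3 - 33*x^2 + 144*x - 108

Solve f'(x) = 0:
  Factor: x^4 - 4*x^3 - 33*x^2 + 144*x - 108 = (x - 6)*(x - 3)*(x - 1)*(x + 6) = 0.
  ⇒ x = -6, 1, 3, 6

f''(x) = 4*x^3 - 12*x^2 - 66*x + 144
Second-derivative test at each critical point:
  f''(-6) = -756 < 0 → local maximum
  f''(1) = 70 > 0 → local minimum
  f''(3) = -54 < 0 → local maximum
  f''(6) = 180 > 0 → local minimum

Critical points: x = -6 (local maximum); x = 1 (local minimum); x = 3 (local maximum); x = 6 (local minimum)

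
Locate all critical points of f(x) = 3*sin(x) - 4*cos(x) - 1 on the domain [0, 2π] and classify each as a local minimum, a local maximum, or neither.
f'(x) = 4*sin(x) + 3*cos(x)

Solve f'(x) = 0 on [0, 2π]:
  f'(x) = 0 ⇔ 3*cos(x) = -4*sin(x) ⇔ tan(x) = -3/4, i.e. x = arctan(-3/4) + nπ; keep the solutions lying in [0, 2π].
  ⇒ x = pi - atan(3/4) ≈ 2.4981, -atan(3/4) + 2*pi ≈ 5.6397

f''(x) = -3*sin(x) + 4*cos(x)
Second-derivative test at each critical point:
  f''(2.4981) = -5 < 0 → local maximum
  f''(5.6397) = 5 > 0 → local minimum

Critical points: x = pi - atan(3/4) ≈ 2.4981 (local maximum); x = -atan(3/4) + 2*pi ≈ 5.6397 (local minimum)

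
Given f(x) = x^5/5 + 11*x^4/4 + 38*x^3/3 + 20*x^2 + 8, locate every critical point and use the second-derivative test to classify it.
f'(x) = x*(x^3 + 11*x^2 + 38*x + 40)

Solve f'(x) = 0:
  Factor: x^4 + 11*x^3 + 38*x^2 + 40*x = x*(x + 2)*(x + 4)*(x + 5) = 0.
  ⇒ x = -5, -4, -2, 0

f''(x) = 4*x^3 + 33*x^2 + 76*x + 40
Second-derivative test at each critical point:
  f''(-5) = -15 < 0 → local maximum
  f''(-4) = 8 > 0 → local minimum
  f''(-2) = -12 < 0 → local maximum
  f''(0) = 40 > 0 → local minimum

Critical points: x = -5 (local maximum); x = -4 (local minimum); x = -2 (local maximum); x = 0 (local minimum)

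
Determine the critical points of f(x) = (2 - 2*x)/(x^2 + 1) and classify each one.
f'(x) = 2*(-x^2 + 2*x*(x - 1) - 1)/(x^2 + 1)^2

Solve f'(x) = 0:
  f'(x) = 2*(x^2 - 2*x - 1)/(x^2 + 1)^2; the denominator is positive wherever f is defined, so f'(x) = 0 ⇔ 2*x^2 - 4*x - 2 = 0.
  Factor: 2*x^2 - 4*x - 2 = 2*(x^2 - 2*x - 1); x^2 - 2*x - 1 = 0 has no rational roots; quadratic formula: x = (2 ± √8)/2.
  ⇒ x = 1 - sqrt(2) ≈ -0.4142, 1 + sqrt(2) ≈ 2.4142

f''(x) = 4*(4*x^2*(1 - x) + (3*x - 1)*(x^2 + 1))/(x^2 + 1)^3
Second-derivative test at each critical point:
  f''(-0.4142) = -4.1213 < 0 → local maximum
  f''(2.4142) = 0.1213 > 0 → local minimum

Critical points: x = 1 - sqrt(2) ≈ -0.4142 (local maximum); x = 1 + sqrt(2) ≈ 2.4142 (local minimum)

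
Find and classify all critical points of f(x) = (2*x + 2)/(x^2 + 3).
f'(x) = 2*(x^2 - 2*x*(x + 1) + 3)/(x^2 + 3)^2

Solve f'(x) = 0:
  f'(x) = -2*(x - 1)*(x + 3)/(x^2 + 3)^2; the denominator is positive wherever f is defined, so f'(x) = 0 ⇔ -2*x^2 - 4*x + 6 = 0.
  Factor: -2*x^2 - 4*x + 6 = -2*(x - 1)*(x + 3) = 0.
  ⇒ x = -3, 1

f''(x) = 4*(4*x^2*(x + 1) - (3*x + 1)*(x^2 + 3))/(x^2 + 3)^3
Second-derivative test at each critical point:
  f''(-3) = 1/18 > 0 → local minimum
  f''(1) = -1/2 < 0 → local maximum

Critical points: x = -3 (local minimum); x = 1 (local maximum)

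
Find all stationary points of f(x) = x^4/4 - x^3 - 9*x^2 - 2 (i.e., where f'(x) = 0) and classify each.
f'(x) = x*(x^2 - 3*x - 18)

Solve f'(x) = 0:
  Factor: x^3 - 3*x^2 - 18*x = x*(x - 6)*(x + 3) = 0.
  ⇒ x = -3, 0, 6

f''(x) = 3*x^2 - 6*x - 18
Second-derivative test at each critical point:
  f''(-3) = 27 > 0 → local minimum
  f''(0) = -18 < 0 → local maximum
  f''(6) = 54 > 0 → local minimum

Critical points: x = -3 (local minimum); x = 0 (local maximum); x = 6 (local minimum)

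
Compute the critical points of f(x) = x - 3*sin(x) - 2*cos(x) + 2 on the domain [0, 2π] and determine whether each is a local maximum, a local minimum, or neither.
f'(x) = 2*sin(x) - 3*cos(x) + 1

Solve f'(x) = 0 on [0, 2π]:
  f'(x) = 0 ⇔ 2*sin(x) - 3*cos(x) = -1. Write the left side as R·cos(x + φ) with R = √((-3)² + (-2)²) = sqrt(13), cos φ = -3*sqrt(13)/13, sin φ = -2*sqrt(13)/13; then cos(x + φ) = -sqrt(13)/13. Solve for x and keep the solutions lying in [0, 2π].
  ⇒ x = atan((-2 + 6*sqrt(3))/(3 + 4*sqrt(3))) ≈ 0.7018, atan((-6*sqrt(3) - 2)/(3 - 4*sqrt(3))) + pi ≈ 4.4054

f''(x) = 3*sin(x) + 2*cos(x)
Second-derivative test at each critical point:
  f''(0.7018) = 3.4641 > 0 → local minimum
  f''(4.4054) = -3.4641 < 0 → local maximum

Critical points: x = atan((-2 + 6*sqrt(3))/(3 + 4*sqrt(3))) ≈ 0.7018 (local minimum); x = atan((-6*sqrt(3) - 2)/(3 - 4*sqrt(3))) + pi ≈ 4.4054 (local maximum)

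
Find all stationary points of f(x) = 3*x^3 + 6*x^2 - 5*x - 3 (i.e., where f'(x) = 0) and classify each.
f'(x) = 9*x^2 + 12*x - 5

Solve f'(x) = 0:
  Factor: 9*x^2 + 12*x - 5 = (3*x - 1)*(3*x + 5) = 0.
  ⇒ x = -5/3, 1/3

f''(x) = 18*x + 12
Second-derivative test at each critical point:
  f''(-5/3) = -18 < 0 → local maximum
  f''(1/3) = 18 > 0 → local minimum

Critical points: x = -5/3 (local maximum); x = 1/3 (local minimum)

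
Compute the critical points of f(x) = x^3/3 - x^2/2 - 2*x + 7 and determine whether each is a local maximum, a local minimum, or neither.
f'(x) = x^2 - x - 2

Solve f'(x) = 0:
  Factor: x^2 - x - 2 = (x - 2)*(x + 1) = 0.
  ⇒ x = -1, 2

f''(x) = 2*x - 1
Second-derivative test at each critical point:
  f''(-1) = -3 < 0 → local maximum
  f''(2) = 3 > 0 → local minimum

Critical points: x = -1 (local maximum); x = 2 (local minimum)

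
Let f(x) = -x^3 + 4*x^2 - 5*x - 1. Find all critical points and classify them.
f'(x) = -3*x^2 + 8*x - 5

Solve f'(x) = 0:
  Factor: -3*x^2 + 8*x - 5 = -(x - 1)*(3*x - 5) = 0.
  ⇒ x = 1, 5/3

f''(x) = 8 - 6*x
Second-derivative test at each critical point:
  f''(1) = 2 > 0 → local minimum
  f''(5/3) = -2 < 0 → local maximum

Critical points: x = 1 (local minimum); x = 5/3 (local maximum)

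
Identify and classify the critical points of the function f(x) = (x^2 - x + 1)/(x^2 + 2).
f'(x) = (x^2 + 2*x - 2)/(x^4 + 4*x^2 + 4)

Solve f'(x) = 0:
  f'(x) = (x^2 + 2*x - 2)/(x^2 + 2)^2; the denominator is positive wherever f is defined, so f'(x) = 0 ⇔ x^2 + 2*x - 2 = 0.
  x^2 + 2*x - 2 = 0 has no rational roots; quadratic formula: x = (-2 ± √12)/2.
  ⇒ x = -sqrt(3) - 1 ≈ -2.7321, -1 + sqrt(3) ≈ 0.7321

f''(x) = 2*(-x^3 - 3*x^2 + 6*x + 2)/(x^6 + 6*x^4 + 12*x^2 + 8)
Second-derivative test at each critical point:
  f''(-2.7321) = -0.0387 < 0 → local maximum
  f''(0.7321) = 0.5387 > 0 → local minimum

Critical points: x = -sqrt(3) - 1 ≈ -2.7321 (local maximum); x = -1 + sqrt(3) ≈ 0.7321 (local minimum)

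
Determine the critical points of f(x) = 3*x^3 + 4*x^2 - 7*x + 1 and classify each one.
f'(x) = 9*x^2 + 8*x - 7

Solve f'(x) = 0:
  9*x^2 + 8*x - 7 = 0 has no rational roots; quadratic formula: x = (-8 ± √316)/18.
  ⇒ x = -sqrt(79)/9 - 4/9 ≈ -1.4320, -4/9 + sqrt(79)/9 ≈ 0.5431

f''(x) = 18*x + 8
Second-derivative test at each critical point:
  f''(-1.4320) = -17.7764 < 0 → local maximum
  f''(0.5431) = 17.7764 > 0 → local minimum

Critical points: x = -sqrt(79)/9 - 4/9 ≈ -1.4320 (local maximum); x = -4/9 + sqrt(79)/9 ≈ 0.5431 (local minimum)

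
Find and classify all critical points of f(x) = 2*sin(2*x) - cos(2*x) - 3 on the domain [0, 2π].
f'(x) = 2*sin(2*x) + 4*cos(2*x)

Solve f'(x) = 0 on [0, 2π]:
  f'(x) = 0 ⇔ 2*cos(2*x) = -sin(2*x) ⇔ tan(2*x) = -2, i.e. 2*x = arctan(-2) + nπ; keep the solutions lying in [0, 2π].
  ⇒ x = -atan(2)/2 + pi/2 ≈ 1.0172, pi - atan(2)/2 ≈ 2.5880, -atan(2)/2 + 3*pi/2 ≈ 4.1588, -atan(2)/2 + 2*pi ≈ 5.7296

f''(x) = -8*sin(2*x) + 4*cos(2*x)
Second-derivative test at each critical point:
  f''(1.0172) = -8.9443 < 0 → local maximum
  f''(2.5880) = 8.9443 > 0 → local minimum
  f''(4.1588) = -8.9443 < 0 → local maximum
  f''(5.7296) = 8.9443 > 0 → local minimum

Critical points: x = -atan(2)/2 + pi/2 ≈ 1.0172 (local maximum); x = pi - atan(2)/2 ≈ 2.5880 (local minimum); x = -atan(2)/2 + 3*pi/2 ≈ 4.1588 (local maximum); x = -atan(2)/2 + 2*pi ≈ 5.7296 (local minimum)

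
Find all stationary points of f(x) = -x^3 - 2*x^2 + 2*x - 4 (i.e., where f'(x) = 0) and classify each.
f'(x) = -3*x^2 - 4*x + 2

Solve f'(x) = 0:
  3*x^2 + 4*x - 2 = 0 has no rational roots; quadratic formula: x = (-4 ± √40)/6.
  ⇒ x = -sqrt(10)/3 - 2/3 ≈ -1.7208, -2/3 + sqrt(10)/3 ≈ 0.3874

f''(x) = -6*x - 4
Second-derivative test at each critical point:
  f''(-1.7208) = 6.3246 > 0 → local minimum
  f''(0.3874) = -6.3246 < 0 → local maximum

Critical points: x = -sqrt(10)/3 - 2/3 ≈ -1.7208 (local minimum); x = -2/3 + sqrt(10)/3 ≈ 0.3874 (local maximum)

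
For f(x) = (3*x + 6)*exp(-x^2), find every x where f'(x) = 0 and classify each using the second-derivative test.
f'(x) = 3*(-2*x*(x + 2) + 1)*exp(-x^2)

Solve f'(x) = 0:
  f'(x) = (-6*x^2 - 12*x + 3)·exp(-x^2) and exp(-x^2) > 0 for every x, so f'(x) = 0 ⇔ -6*x^2 - 12*x + 3 = 0.
  Factor: -6*x^2 - 12*x + 3 = -3*(2*x^2 + 4*x - 1); 2*x^2 + 4*x - 1 = 0 has no rational roots; quadratic formula: x = (-4 ± √24)/4.
  ⇒ x = -sqrt(6)/2 - 1 ≈ -2.2247, -1 + sqrt(6)/2 ≈ 0.2247

f''(x) = 6*(2*x^2*(x + 2) - 3*x - 2)*exp(-x^2)
Second-derivative test at each critical point:
  f''(-2.2247) = 0.1042 > 0 → local minimum
  f''(0.2247) = -13.9730 < 0 → local maximum

Critical points: x = -sqrt(6)/2 - 1 ≈ -2.2247 (local minimum); x = -1 + sqrt(6)/2 ≈ 0.2247 (local maximum)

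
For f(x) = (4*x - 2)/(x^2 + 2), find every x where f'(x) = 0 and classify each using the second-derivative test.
f'(x) = 4*(-x^2 + x + 2)/(x^4 + 4*x^2 + 4)

Solve f'(x) = 0:
  f'(x) = -4*(x - 2)*(x + 1)/(x^2 + 2)^2; the denominator is positive wherever f is defined, so f'(x) = 0 ⇔ -4*x^2 + 4*x + 8 = 0.
  Factor: -4*x^2 + 4*x + 8 = -4*(x - 2)*(x + 1) = 0.
  ⇒ x = -1, 2

f''(x) = 4*(4*x^2*(2*x - 1) + (1 - 6*x)*(x^2 + 2))/(x^2 + 2)^3
Second-derivative test at each critical point:
  f''(-1) = 4/3 > 0 → local minimum
  f''(2) = -1/3 < 0 → local maximum

Critical points: x = -1 (local minimum); x = 2 (local maximum)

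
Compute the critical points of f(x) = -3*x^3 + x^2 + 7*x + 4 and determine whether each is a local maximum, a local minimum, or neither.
f'(x) = -9*x^2 + 2*x + 7

Solve f'(x) = 0:
  Factor: -9*x^2 + 2*x + 7 = -(x - 1)*(9*x + 7) = 0.
  ⇒ x = -7/9, 1

f''(x) = 2 - 18*x
Second-derivative test at each critical point:
  f''(-7/9) = 16 > 0 → local minimum
  f''(1) = -16 < 0 → local maximum

Critical points: x = -7/9 (local minimum); x = 1 (local maximum)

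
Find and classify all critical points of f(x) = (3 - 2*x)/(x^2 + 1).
f'(x) = 2*(x^2 - 3*x - 1)/(x^4 + 2*x^2 + 1)

Solve f'(x) = 0:
  f'(x) = 2*(x^2 - 3*x - 1)/(x^2 + 1)^2; the denominator is positive wherever f is defined, so f'(x) = 0 ⇔ 2*x^2 - 6*x - 2 = 0.
  Factor: 2*x^2 - 6*x - 2 = 2*(x^2 - 3*x - 1); x^2 - 3*x - 1 = 0 has no rational roots; quadratic formula: x = (3 ± √13)/2.
  ⇒ x = 3/2 - sqrt(13)/2 ≈ -0.3028, 3/2 + sqrt(13)/2 ≈ 3.3028

f''(x) = 2*(4*x^2*(3 - 2*x) + 3*(2*x - 1)*(x^2 + 1))/(x^2 + 1)^3
Second-derivative test at each critical point:
  f''(-0.3028) = -6.0509 < 0 → local maximum
  f''(3.3028) = 0.0509 > 0 → local minimum

Critical points: x = 3/2 - sqrt(13)/2 ≈ -0.3028 (local maximum); x = 3/2 + sqrt(13)/2 ≈ 3.3028 (local minimum)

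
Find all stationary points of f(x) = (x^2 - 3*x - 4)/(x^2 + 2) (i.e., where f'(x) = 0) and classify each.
f'(x) = 3*(x^2 + 4*x - 2)/(x^4 + 4*x^2 + 4)

Solve f'(x) = 0:
  f'(x) = 3*(x^2 + 4*x - 2)/(x^2 + 2)^2; the denominator is positive wherever f is defined, so f'(x) = 0 ⇔ 3*x^2 + 12*x - 6 = 0.
  Factor: 3*x^2 + 12*x - 6 = 3*(x^2 + 4*x - 2); x^2 + 4*x - 2 = 0 has no rational roots; quadratic formula: x = (-4 ± √24)/2.
  ⇒ x = -sqrt(6) - 2 ≈ -4.4495, -2 + sqrt(6) ≈ 0.4495

f''(x) = 6*(-x^3 - 6*x^2 + 6*x + 4)/(x^6 + 6*x^4 + 12*x^2 + 8)
Second-derivative test at each critical point:
  f''(-4.4495) = -0.0309 < 0 → local maximum
  f''(0.4495) = 3.0309 > 0 → local minimum

Critical points: x = -sqrt(6) - 2 ≈ -4.4495 (local maximum); x = -2 + sqrt(6) ≈ 0.4495 (local minimum)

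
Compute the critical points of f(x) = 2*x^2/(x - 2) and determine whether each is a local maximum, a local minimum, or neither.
f'(x) = 2*x*(x - 4)/(x^2 - 4*x + 4)

Solve f'(x) = 0:
  f'(x) = 2*x*(x - 4)/(x - 2)^2; the denominator is positive wherever f is defined, so f'(x) = 0 ⇔ 2*x^2 - 8*x = 0.
  Factor: 2*x^2 - 8*x = 2*x*(x - 4) = 0.
  ⇒ x = 0, 4

f''(x) = 16/(x^3 - 6*x^2 + 12*x - 8)
Second-derivative test at each critical point:
  f''(0) = -2 < 0 → local maximum
  f''(4) = 2 > 0 → local minimum

Critical points: x = 0 (local maximum); x = 4 (local minimum)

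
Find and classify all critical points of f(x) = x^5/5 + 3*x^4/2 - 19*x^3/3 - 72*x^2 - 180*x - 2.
f'(x) = x^4 + 6*x^3 - 19*x^2 - 144*x - 180

Solve f'(x) = 0:
  Factor: x^4 + 6*x^3 - 19*x^2 - 144*x - 180 = (x - 5)*(x + 2)*(x + 3)*(x + 6) = 0.
  ⇒ x = -6, -3, -2, 5

f''(x) = 4*x^3 + 18*x^2 - 38*x - 144
Second-derivative test at each critical point:
  f''(-6) = -132 < 0 → local maximum
  f''(-3) = 24 > 0 → local minimum
  f''(-2) = -28 < 0 → local maximum
  f''(5) = 616 > 0 → local minimum

Critical points: x = -6 (local maximum); x = -3 (local minimum); x = -2 (local maximum); x = 5 (local minimum)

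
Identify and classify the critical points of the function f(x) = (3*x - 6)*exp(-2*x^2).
f'(x) = 3*(-4*x*(x - 2) + 1)*exp(-2*x^2)

Solve f'(x) = 0:
  f'(x) = (-12*x^2 + 24*x + 3)·exp(-2*x^2) and exp(-2*x^2) > 0 for every x, so f'(x) = 0 ⇔ -12*x^2 + 24*x + 3 = 0.
  Factor: -12*x^2 + 24*x + 3 = -3*(4*x^2 - 8*x - 1); 4*x^2 - 8*x - 1 = 0 has no rational roots; quadratic formula: x = (8 ± √80)/8.
  ⇒ x = 1 - sqrt(5)/2 ≈ -0.1180, 1 + sqrt(5)/2 ≈ 2.1180

f''(x) = 12*(4*x^2*(x - 2) - 3*x + 2)*exp(-2*x^2)
Second-derivative test at each critical point:
  f''(-0.1180) = 26.0955 > 0 → local minimum
  f''(2.1180) = -0.0034 < 0 → local maximum

Critical points: x = 1 - sqrt(5)/2 ≈ -0.1180 (local minimum); x = 1 + sqrt(5)/2 ≈ 2.1180 (local maximum)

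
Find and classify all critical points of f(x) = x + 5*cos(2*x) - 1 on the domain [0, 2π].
f'(x) = 1 - 10*sin(2*x)

Solve f'(x) = 0 on [0, 2π]:
  f'(x) = 0 ⇔ sin(2*x) = 1/10, i.e. 2*x = arcsin(1/10) + 2nπ or 2*x = π − arcsin(1/10) + 2nπ; keep the solutions lying in [0, 2π].
  ⇒ x = asin(1/10)/2 ≈ 0.0501, -asin(1/10)/2 + pi/2 ≈ 1.5207, asin(1/10)/2 + pi ≈ 3.1917, -asin(1/10)/2 + 3*pi/2 ≈ 4.6623

f''(x) = -20*cos(2*x)
Second-derivative test at each critical point:
  f''(0.0501) = -19.8997 < 0 → local maximum
  f''(1.5207) = 19.8997 > 0 → local minimum
  f''(3.1917) = -19.8997 < 0 → local maximum
  f''(4.6623) = 19.8997 > 0 → local minimum

Critical points: x = asin(1/10)/2 ≈ 0.0501 (local maximum); x = -asin(1/10)/2 + pi/2 ≈ 1.5207 (local minimum); x = asin(1/10)/2 + pi ≈ 3.1917 (local maximum); x = -asin(1/10)/2 + 3*pi/2 ≈ 4.6623 (local minimum)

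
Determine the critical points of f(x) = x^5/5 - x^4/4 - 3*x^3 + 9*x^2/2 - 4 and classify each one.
f'(x) = x*(x^3 - x^2 - 9*x + 9)

Solve f'(x) = 0:
  Factor: x^4 - x^3 - 9*x^2 + 9*x = x*(x - 3)*(x - 1)*(x + 3) = 0.
  ⇒ x = -3, 0, 1, 3

f''(x) = 4*x^3 - 3*x^2 - 18*x + 9
Second-derivative test at each critical point:
  f''(-3) = -72 < 0 → local maximum
  f''(0) = 9 > 0 → local minimum
  f''(1) = -8 < 0 → local maximum
  f''(3) = 36 > 0 → local minimum

Critical points: x = -3 (local maximum); x = 0 (local minimum); x = 1 (local maximum); x = 3 (local minimum)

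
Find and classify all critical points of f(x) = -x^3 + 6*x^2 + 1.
f'(x) = 3*x*(4 - x)

Solve f'(x) = 0:
  Factor: -3*x^2 + 12*x = -3*x*(x - 4) = 0.
  ⇒ x = 0, 4

f''(x) = 12 - 6*x
Second-derivative test at each critical point:
  f''(0) = 12 > 0 → local minimum
  f''(4) = -12 < 0 → local maximum

Critical points: x = 0 (local minimum); x = 4 (local maximum)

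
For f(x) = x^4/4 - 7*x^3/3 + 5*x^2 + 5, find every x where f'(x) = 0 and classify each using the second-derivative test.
f'(x) = x*(x^2 - 7*x + 10)

Solve f'(x) = 0:
  Factor: x^3 - 7*x^2 + 10*x = x*(x - 5)*(x - 2) = 0.
  ⇒ x = 0, 2, 5

f''(x) = 3*x^2 - 14*x + 10
Second-derivative test at each critical point:
  f''(0) = 10 > 0 → local minimum
  f''(2) = -6 < 0 → local maximum
  f''(5) = 15 > 0 → local minimum

Critical points: x = 0 (local minimum); x = 2 (local maximum); x = 5 (local minimum)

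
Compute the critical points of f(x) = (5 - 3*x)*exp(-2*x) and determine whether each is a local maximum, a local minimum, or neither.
f'(x) = (6*x - 13)*exp(-2*x)

Solve f'(x) = 0:
  f'(x) = (6*x - 13)·exp(-2*x) and exp(-2*x) > 0 for every x, so f'(x) = 0 ⇔ 6*x - 13 = 0.
  6*x - 13 = 0.
  ⇒ x = 13/6

f''(x) = 4*(8 - 3*x)*exp(-2*x)
Second-derivative test at each critical point:
  f''(13/6) = 0.0787 > 0 → local minimum

Critical points: x = 13/6 (local minimum)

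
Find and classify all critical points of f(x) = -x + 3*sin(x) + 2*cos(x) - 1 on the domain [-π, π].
f'(x) = -2*sin(x) + 3*cos(x) - 1

Solve f'(x) = 0 on [-π, π]:
  f'(x) = 0 ⇔ -2*sin(x) + 3*cos(x) = 1. Write the left side as R·cos(x + φ) with R = √(3² + 2²) = sqrt(13), cos φ = 3*sqrt(13)/13, sin φ = 2*sqrt(13)/13; then cos(x + φ) = sqrt(13)/13. Solve for x and keep the solutions lying in [-π, π].
  ⇒ x = -pi + atan((-6*sqrt(3) - 2)/(3 - 4*sqrt(3))) ≈ -1.8778, atan((-2 + 6*sqrt(3))/(3 + 4*sqrt(3))) ≈ 0.7018

f''(x) = -3*sin(x) - 2*cos(x)
Second-derivative test at each critical point:
  f''(-1.8778) = 3.4641 > 0 → local minimum
  f''(0.7018) = -3.4641 < 0 → local maximum

Critical points: x = -pi + atan((-6*sqrt(3) - 2)/(3 - 4*sqrt(3))) ≈ -1.8778 (local minimum); x = atan((-2 + 6*sqrt(3))/(3 + 4*sqrt(3))) ≈ 0.7018 (local maximum)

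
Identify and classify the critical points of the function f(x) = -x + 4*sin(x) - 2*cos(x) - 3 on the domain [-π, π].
f'(x) = 2*sin(x) + 4*cos(x) - 1

Solve f'(x) = 0 on [-π, π]:
  f'(x) = 0 ⇔ 2*sin(x) + 4*cos(x) = 1. Write the left side as R·cos(x + φ) with R = √(4² + (-2)²) = 2*sqrt(5), cos φ = 2*sqrt(5)/5, sin φ = -sqrt(5)/5; then cos(x + φ) = sqrt(5)/10. Solve for x and keep the solutions lying in [-π, π].
  ⇒ x = atan((1 - 2*sqrt(19))/(2 + sqrt(19))) ≈ -0.8816, atan((1 + 2*sqrt(19))/(2 - sqrt(19))) + pi ≈ 1.8089

f''(x) = -4*sin(x) + 2*cos(x)
Second-derivative test at each critical point:
  f''(-0.8816) = 4.3589 > 0 → local minimum
  f''(1.8089) = -4.3589 < 0 → local maximum

Critical points: x = atan((1 - 2*sqrt(19))/(2 + sqrt(19))) ≈ -0.8816 (local minimum); x = atan((1 + 2*sqrt(19))/(2 - sqrt(19))) + pi ≈ 1.8089 (local maximum)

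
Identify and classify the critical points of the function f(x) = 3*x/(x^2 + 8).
f'(x) = 3*(8 - x^2)/(x^4 + 16*x^2 + 64)

Solve f'(x) = 0:
  f'(x) = -3*(x^2 - 8)/(x^2 + 8)^2; the denominator is positive wherever f is defined, so f'(x) = 0 ⇔ 24 - 3*x^2 = 0.
  Factor: 24 - 3*x^2 = -3*(x^2 - 8); x^2 - 8 = 0 has no rational roots; quadratic formula: x = (0 ± √32)/2.
  ⇒ x = -2*sqrt(2) ≈ -2.8284, 2*sqrt(2) ≈ 2.8284

f''(x) = 6*x*(x^2 - 24)/(x^2 + 8)^3
Second-derivative test at each critical point:
  f''(-2.8284) = 0.0663 > 0 → local minimum
  f''(2.8284) = -0.0663 < 0 → local maximum

Critical points: x = -2*sqrt(2) ≈ -2.8284 (local minimum); x = 2*sqrt(2) ≈ 2.8284 (local maximum)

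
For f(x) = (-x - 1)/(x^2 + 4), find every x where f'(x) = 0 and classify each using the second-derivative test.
f'(x) = (-x^2 + 2*x*(x + 1) - 4)/(x^2 + 4)^2

Solve f'(x) = 0:
  f'(x) = (x^2 + 2*x - 4)/(x^2 + 4)^2; the denominator is positive wherever f is defined, so f'(x) = 0 ⇔ x^2 + 2*x - 4 = 0.
  x^2 + 2*x - 4 = 0 has no rational roots; quadratic formula: x = (-2 ± √20)/2.
  ⇒ x = -sqrt(5) - 1 ≈ -3.2361, -1 + sqrt(5) ≈ 1.2361

f''(x) = 2*(-4*x^2*(x + 1) + (3*x + 1)*(x^2 + 4))/(x^2 + 4)^3
Second-derivative test at each critical point:
  f''(-3.2361) = -0.0214 < 0 → local maximum
  f''(1.2361) = 0.1464 > 0 → local minimum

Critical points: x = -sqrt(5) - 1 ≈ -3.2361 (local maximum); x = -1 + sqrt(5) ≈ 1.2361 (local minimum)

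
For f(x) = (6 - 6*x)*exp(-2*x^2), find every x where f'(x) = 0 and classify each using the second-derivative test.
f'(x) = 6*(4*x*(x - 1) - 1)*exp(-2*x^2)

Solve f'(x) = 0:
  f'(x) = (24*x^2 - 24*x - 6)·exp(-2*x^2) and exp(-2*x^2) > 0 for every x, so f'(x) = 0 ⇔ 24*x^2 - 24*x - 6 = 0.
  Factor: 24*x^2 - 24*x - 6 = 6*(4*x^2 - 4*x - 1); 4*x^2 - 4*x - 1 = 0 has no rational roots; quadratic formula: x = (4 ± √32)/8.
  ⇒ x = 1/2 - sqrt(2)/2 ≈ -0.2071, 1/2 + sqrt(2)/2 ≈ 1.2071

f''(x) = 24*(4*x^2*(1 - x) + 3*x - 1)*exp(-2*x^2)
Second-derivative test at each critical point:
  f''(-0.2071) = -31.1508 < 0 → local maximum
  f''(1.2071) = 1.8412 > 0 → local minimum

Critical points: x = 1/2 - sqrt(2)/2 ≈ -0.2071 (local maximum); x = 1/2 + sqrt(2)/2 ≈ 1.2071 (local minimum)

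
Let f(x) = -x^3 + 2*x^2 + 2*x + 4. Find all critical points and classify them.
f'(x) = -3*x^2 + 4*x + 2

Solve f'(x) = 0:
  3*x^2 - 4*x - 2 = 0 has no rational roots; quadratic formula: x = (4 ± √40)/6.
  ⇒ x = 2/3 - sqrt(10)/3 ≈ -0.3874, 2/3 + sqrt(10)/3 ≈ 1.7208

f''(x) = 4 - 6*x
Second-derivative test at each critical point:
  f''(-0.3874) = 6.3246 > 0 → local minimum
  f''(1.7208) = -6.3246 < 0 → local maximum

Critical points: x = 2/3 - sqrt(10)/3 ≈ -0.3874 (local minimum); x = 2/3 + sqrt(10)/3 ≈ 1.7208 (local maximum)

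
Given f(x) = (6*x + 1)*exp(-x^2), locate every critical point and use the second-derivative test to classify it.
f'(x) = 2*(-x*(6*x + 1) + 3)*exp(-x^2)

Solve f'(x) = 0:
  f'(x) = (-12*x^2 - 2*x + 6)·exp(-x^2) and exp(-x^2) > 0 for every x, so f'(x) = 0 ⇔ -12*x^2 - 2*x + 6 = 0.
  Factor: -12*x^2 - 2*x + 6 = -2*(6*x^2 + x - 3); 6*x^2 + x - 3 = 0 has no rational roots; quadratic formula: x = (-1 ± √73)/12.
  ⇒ x = -sqrt(73)/12 - 1/12 ≈ -0.7953, -1/12 + sqrt(73)/12 ≈ 0.6287

f''(x) = 2*(2*x^2*(6*x + 1) - 18*x - 1)*exp(-x^2)
Second-derivative test at each critical point:
  f''(-0.7953) = 9.0777 > 0 → local minimum
  f''(0.6287) = -11.5093 < 0 → local maximum

Critical points: x = -sqrt(73)/12 - 1/12 ≈ -0.7953 (local minimum); x = -1/12 + sqrt(73)/12 ≈ 0.6287 (local maximum)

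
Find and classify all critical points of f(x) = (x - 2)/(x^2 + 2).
f'(x) = (x^2 - 2*x*(x - 2) + 2)/(x^2 + 2)^2

Solve f'(x) = 0:
  f'(x) = -(x^2 - 4*x - 2)/(x^2 + 2)^2; the denominator is positive wherever f is defined, so f'(x) = 0 ⇔ -x^2 + 4*x + 2 = 0.
  x^2 - 4*x - 2 = 0 has no rational roots; quadratic formula: x = (4 ± √24)/2.
  ⇒ x = 2 - sqrt(6) ≈ -0.4495, 2 + sqrt(6) ≈ 4.4495

f''(x) = 2*(4*x^2*(x - 2) + (2 - 3*x)*(x^2 + 2))/(x^2 + 2)^3
Second-derivative test at each critical point:
  f''(-0.4495) = 1.0103 > 0 → local minimum
  f''(4.4495) = -0.0103 < 0 → local maximum

Critical points: x = 2 - sqrt(6) ≈ -0.4495 (local minimum); x = 2 + sqrt(6) ≈ 4.4495 (local maximum)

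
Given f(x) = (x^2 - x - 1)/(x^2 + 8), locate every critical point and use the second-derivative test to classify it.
f'(x) = (x^2 + 18*x - 8)/(x^4 + 16*x^2 + 64)

Solve f'(x) = 0:
  f'(x) = (x^2 + 18*x - 8)/(x^2 + 8)^2; the denominator is positive wherever f is defined, so f'(x) = 0 ⇔ x^2 + 18*x - 8 = 0.
  x^2 + 18*x - 8 = 0 has no rational roots; quadratic formula: x = (-18 ± √356)/2.
  ⇒ x = -sqrt(89) - 9 ≈ -18.4340, -9 + sqrt(89) ≈ 0.4340

f''(x) = 2*(-x^3 - 27*x^2 + 24*x + 72)/(x^6 + 24*x^4 + 192*x^2 + 512)
Second-derivative test at each critical point:
  f''(-18.4340) = -1.560e-04 < 0 → local maximum
  f''(0.4340) = 0.2814 > 0 → local minimum

Critical points: x = -sqrt(89) - 9 ≈ -18.4340 (local maximum); x = -9 + sqrt(89) ≈ 0.4340 (local minimum)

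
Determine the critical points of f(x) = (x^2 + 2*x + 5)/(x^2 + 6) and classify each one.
f'(x) = 2*(-x^2 + x + 6)/(x^4 + 12*x^2 + 36)

Solve f'(x) = 0:
  f'(x) = -2*(x - 3)*(x + 2)/(x^2 + 6)^2; the denominator is positive wherever f is defined, so f'(x) = 0 ⇔ -2*x^2 + 2*x + 12 = 0.
  Factor: -2*x^2 + 2*x + 12 = -2*(x - 3)*(x + 2) = 0.
  ⇒ x = -2, 3

f''(x) = 2*(2*x^3 - 3*x^2 - 36*x + 6)/(x^6 + 18*x^4 + 108*x^2 + 216)
Second-derivative test at each critical point:
  f''(-2) = 1/10 > 0 → local minimum
  f''(3) = -2/45 < 0 → local maximum

Critical points: x = -2 (local minimum); x = 3 (local maximum)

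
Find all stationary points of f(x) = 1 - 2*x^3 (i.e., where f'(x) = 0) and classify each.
f'(x) = -6*x^2

Solve f'(x) = 0:
  ⇒ x = 0

f''(x) = -12*x
Second-derivative test at each critical point:
  f''(0) = 0, so the second-derivative test is inconclusive; use the first-derivative test: f'(-1/4) = -0.3750, f'(1/4) = -0.3750 — f' is negative on both sides (no sign change) → neither a local maximum nor a local minimum

Critical points: x = 0 (neither)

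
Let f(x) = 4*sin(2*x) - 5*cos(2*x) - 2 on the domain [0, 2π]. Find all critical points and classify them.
f'(x) = 10*sin(2*x) + 8*cos(2*x)

Solve f'(x) = 0 on [0, 2π]:
  f'(x) = 0 ⇔ 4*cos(2*x) = -5*sin(2*x) ⇔ tan(2*x) = -4/5, i.e. 2*x = arctan(-4/5) + nπ; keep the solutions lying in [0, 2π].
  ⇒ x = -atan(4/5)/2 + pi/2 ≈ 1.2334, pi - atan(4/5)/2 ≈ 2.8042, -atan(4/5)/2 + 3*pi/2 ≈ 4.3750, -atan(4/5)/2 + 2*pi ≈ 5.9458

f''(x) = -16*sin(2*x) + 20*cos(2*x)
Second-derivative test at each critical point:
  f''(1.2334) = -25.6125 < 0 → local maximum
  f''(2.8042) = 25.6125 > 0 → local minimum
  f''(4.3750) = -25.6125 < 0 → local maximum
  f''(5.9458) = 25.6125 > 0 → local minimum

Critical points: x = -atan(4/5)/2 + pi/2 ≈ 1.2334 (local maximum); x = pi - atan(4/5)/2 ≈ 2.8042 (local minimum); x = -atan(4/5)/2 + 3*pi/2 ≈ 4.3750 (local maximum); x = -atan(4/5)/2 + 2*pi ≈ 5.9458 (local minimum)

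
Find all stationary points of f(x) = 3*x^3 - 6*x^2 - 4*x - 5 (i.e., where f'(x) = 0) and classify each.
f'(x) = 9*x^2 - 12*x - 4

Solve f'(x) = 0:
  9*x^2 - 12*x - 4 = 0 has no rational roots; quadratic formula: x = (12 ± √288)/18.
  ⇒ x = 2/3 - 2*sqrt(2)/3 ≈ -0.2761, 2/3 + 2*sqrt(2)/3 ≈ 1.6095

f''(x) = 18*x - 12
Second-derivative test at each critical point:
  f''(-0.2761) = -16.9706 < 0 → local maximum
  f''(1.6095) = 16.9706 > 0 → local minimum

Critical points: x = 2/3 - 2*sqrt(2)/3 ≈ -0.2761 (local maximum); x = 2/3 + 2*sqrt(2)/3 ≈ 1.6095 (local minimum)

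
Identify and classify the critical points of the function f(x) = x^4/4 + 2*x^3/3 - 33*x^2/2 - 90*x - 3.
f'(x) = x^3 + 2*x^2 - 33*x - 90

Solve f'(x) = 0:
  Factor: x^3 + 2*x^2 - 33*x - 90 = (x - 6)*(x + 3)*(x + 5) = 0.
  ⇒ x = -5, -3, 6

f''(x) = 3*x^2 + 4*x - 33
Second-derivative test at each critical point:
  f''(-5) = 22 > 0 → local minimum
  f''(-3) = -18 < 0 → local maximum
  f''(6) = 99 > 0 → local minimum

Critical points: x = -5 (local minimum); x = -3 (local maximum); x = 6 (local minimum)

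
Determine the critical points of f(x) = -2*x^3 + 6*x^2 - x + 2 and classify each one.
f'(x) = -6*x^2 + 12*x - 1

Solve f'(x) = 0:
  6*x^2 - 12*x + 1 = 0 has no rational roots; quadratic formula: x = (12 ± √120)/12.
  ⇒ x = 1 - sqrt(30)/6 ≈ 0.0871, sqrt(30)/6 + 1 ≈ 1.9129

f''(x) = 12 - 12*x
Second-derivative test at each critical point:
  f''(0.0871) = 10.9545 > 0 → local minimum
  f''(1.9129) = -10.9545 < 0 → local maximum

Critical points: x = 1 - sqrt(30)/6 ≈ 0.0871 (local minimum); x = sqrt(30)/6 + 1 ≈ 1.9129 (local maximum)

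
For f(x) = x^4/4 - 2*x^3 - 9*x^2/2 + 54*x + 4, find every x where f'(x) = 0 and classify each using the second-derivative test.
f'(x) = x^3 - 6*x^2 - 9*x + 54

Solve f'(x) = 0:
  Factor: x^3 - 6*x^2 - 9*x + 54 = (x - 6)*(x - 3)*(x + 3) = 0.
  ⇒ x = -3, 3, 6

f''(x) = 3*x^2 - 12*x - 9
Second-derivative test at each critical point:
  f''(-3) = 54 > 0 → local minimum
  f''(3) = -18 < 0 → local maximum
  f''(6) = 27 > 0 → local minimum

Critical points: x = -3 (local minimum); x = 3 (local maximum); x = 6 (local minimum)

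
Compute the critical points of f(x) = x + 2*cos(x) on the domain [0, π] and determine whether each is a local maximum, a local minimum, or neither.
f'(x) = 1 - 2*sin(x)

Solve f'(x) = 0 on [0, π]:
  f'(x) = 0 ⇔ sin(x) = 1/2, i.e. x = arcsin(1/2) + 2nπ or x = π − arcsin(1/2) + 2nπ; keep the solutions lying in [0, π].
  ⇒ x = pi/6 ≈ 0.5236, 5*pi/6 ≈ 2.6180

f''(x) = -2*cos(x)
Second-derivative test at each critical point:
  f''(0.5236) = -1.7321 < 0 → local maximum
  f''(2.6180) = 1.7321 > 0 → local minimum

Critical points: x = pi/6 ≈ 0.5236 (local maximum); x = 5*pi/6 ≈ 2.6180 (local minimum)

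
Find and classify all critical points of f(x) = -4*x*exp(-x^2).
f'(x) = 4*(2*x^2 - 1)*exp(-x^2)

Solve f'(x) = 0:
  f'(x) = (8*x^2 - 4)·exp(-x^2) and exp(-x^2) > 0 for every x, so f'(x) = 0 ⇔ 8*x^2 - 4 = 0.
  Factor: 8*x^2 - 4 = 4*(2*x^2 - 1); 2*x^2 - 1 = 0 has no rational roots; quadratic formula: x = (0 ± √8)/4.
  ⇒ x = -sqrt(2)/2 ≈ -0.7071, sqrt(2)/2 ≈ 0.7071

f''(x) = (-16*x^3 + 24*x)*exp(-x^2)
Second-derivative test at each critical point:
  f''(-0.7071) = -6.8621 < 0 → local maximum
  f''(0.7071) = 6.8621 > 0 → local minimum

Critical points: x = -sqrt(2)/2 ≈ -0.7071 (local maximum); x = sqrt(2)/2 ≈ 0.7071 (local minimum)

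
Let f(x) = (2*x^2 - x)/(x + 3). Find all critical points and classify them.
f'(x) = (2*x^2 + 12*x - 3)/(x^2 + 6*x + 9)

Solve f'(x) = 0:
  f'(x) = (2*x^2 + 12*x - 3)/(x + 3)^2; the denominator is positive wherever f is defined, so f'(x) = 0 ⇔ 2*x^2 + 12*x - 3 = 0.
  2*x^2 + 12*x - 3 = 0 has no rational roots; quadratic formula: x = (-12 ± √168)/4.
  ⇒ x = -sqrt(42)/2 - 3 ≈ -6.2404, -3 + sqrt(42)/2 ≈ 0.2404

f''(x) = 42/(x^3 + 9*x^2 + 27*x + 27)
Second-derivative test at each critical point:
  f''(-6.2404) = -1.2344 < 0 → local maximum
  f''(0.2404) = 1.2344 > 0 → local minimum

Critical points: x = -sqrt(42)/2 - 3 ≈ -6.2404 (local maximum); x = -3 + sqrt(42)/2 ≈ 0.2404 (local minimum)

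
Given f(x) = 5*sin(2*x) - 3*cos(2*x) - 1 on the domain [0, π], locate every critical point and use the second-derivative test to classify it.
f'(x) = 6*sin(2*x) + 10*cos(2*x)

Solve f'(x) = 0 on [0, π]:
  f'(x) = 0 ⇔ 5*cos(2*x) = -3*sin(2*x) ⇔ tan(2*x) = -5/3, i.e. 2*x = arctan(-5/3) + nπ; keep the solutions lying in [0, π].
  ⇒ x = -atan(5/3)/2 + pi/2 ≈ 1.0556, pi - atan(5/3)/2 ≈ 2.6264

f''(x) = -20*sin(2*x) + 12*cos(2*x)
Second-derivative test at each critical point:
  f''(1.0556) = -23.3238 < 0 → local maximum
  f''(2.6264) = 23.3238 > 0 → local minimum

Critical points: x = -atan(5/3)/2 + pi/2 ≈ 1.0556 (local maximum); x = pi - atan(5/3)/2 ≈ 2.6264 (local minimum)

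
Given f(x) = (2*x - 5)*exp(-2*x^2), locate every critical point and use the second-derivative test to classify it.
f'(x) = 2*(-2*x*(2*x - 5) + 1)*exp(-2*x^2)

Solve f'(x) = 0:
  f'(x) = (-8*x^2 + 20*x + 2)·exp(-2*x^2) and exp(-2*x^2) > 0 for every x, so f'(x) = 0 ⇔ -8*x^2 + 20*x + 2 = 0.
  Factor: -8*x^2 + 20*x + 2 = -2*(4*x^2 - 10*x - 1); 4*x^2 - 10*x - 1 = 0 has no rational roots; quadratic formula: x = (10 ± √116)/8.
  ⇒ x = 5/4 - sqrt(29)/4 ≈ -0.0963, 5/4 + sqrt(29)/4 ≈ 2.5963

f''(x) = 4*(4*x^2*(2*x - 5) - 6*x + 5)*exp(-2*x^2)
Second-derivative test at each critical point:
  f''(-0.0963) = 21.1449 > 0 → local minimum
  f''(2.5963) = -3.008e-05 < 0 → local maximum

Critical points: x = 5/4 - sqrt(29)/4 ≈ -0.0963 (local minimum); x = 5/4 + sqrt(29)/4 ≈ 2.5963 (local maximum)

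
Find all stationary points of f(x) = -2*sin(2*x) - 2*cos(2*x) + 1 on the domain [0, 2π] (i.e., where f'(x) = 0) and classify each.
f'(x) = -4*sqrt(2)*cos(2*x + pi/4)

Solve f'(x) = 0 on [0, 2π]:
  f'(x) = 0 ⇔ -2*cos(2*x) = -2*sin(2*x) ⇔ tan(2*x) = 1, i.e. 2*x = arctan(1) + nπ; keep the solutions lying in [0, 2π].
  ⇒ x = pi/8 ≈ 0.3927, 5*pi/8 ≈ 1.9635, 9*pi/8 ≈ 3.5343, 13*pi/8 ≈ 5.1051

f''(x) = 8*sqrt(2)*sin(2*x + pi/4)
Second-derivative test at each critical point:
  f''(0.3927) = 11.3137 > 0 → local minimum
  f''(1.9635) = -11.3137 < 0 → local maximum
  f''(3.5343) = 11.3137 > 0 → local minimum
  f''(5.1051) = -11.3137 < 0 → local maximum

Critical points: x = pi/8 ≈ 0.3927 (local minimum); x = 5*pi/8 ≈ 1.9635 (local maximum); x = 9*pi/8 ≈ 3.5343 (local minimum); x = 13*pi/8 ≈ 5.1051 (local maximum)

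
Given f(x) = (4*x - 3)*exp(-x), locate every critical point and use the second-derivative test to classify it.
f'(x) = (7 - 4*x)*exp(-x)

Solve f'(x) = 0:
  f'(x) = (7 - 4*x)·exp(-x) and exp(-x) > 0 for every x, so f'(x) = 0 ⇔ 7 - 4*x = 0.
  7 - 4*x = 0.
  ⇒ x = 7/4

f''(x) = (4*x - 11)*exp(-x)
Second-derivative test at each critical point:
  f''(7/4) = -0.6951 < 0 → local maximum

Critical points: x = 7/4 (local maximum)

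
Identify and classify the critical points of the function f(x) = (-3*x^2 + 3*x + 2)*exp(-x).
f'(x) = (3*x^2 - 9*x + 1)*exp(-x)

Solve f'(x) = 0:
  f'(x) = (3*x^2 - 9*x + 1)·exp(-x) and exp(-x) > 0 for every x, so f'(x) = 0 ⇔ 3*x^2 - 9*x + 1 = 0.
  3*x^2 - 9*x + 1 = 0 has no rational roots; quadratic formula: x = (9 ± √69)/6.
  ⇒ x = 3/2 - sqrt(69)/6 ≈ 0.1156, sqrt(69)/6 + 3/2 ≈ 2.8844

f''(x) = (-3*x^2 + 15*x - 10)*exp(-x)
Second-derivative test at each critical point:
  f''(0.1156) = -7.4001 < 0 → local maximum
  f''(2.8844) = 0.4642 > 0 → local minimum

Critical points: x = 3/2 - sqrt(69)/6 ≈ 0.1156 (local maximum); x = sqrt(69)/6 + 3/2 ≈ 2.8844 (local minimum)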